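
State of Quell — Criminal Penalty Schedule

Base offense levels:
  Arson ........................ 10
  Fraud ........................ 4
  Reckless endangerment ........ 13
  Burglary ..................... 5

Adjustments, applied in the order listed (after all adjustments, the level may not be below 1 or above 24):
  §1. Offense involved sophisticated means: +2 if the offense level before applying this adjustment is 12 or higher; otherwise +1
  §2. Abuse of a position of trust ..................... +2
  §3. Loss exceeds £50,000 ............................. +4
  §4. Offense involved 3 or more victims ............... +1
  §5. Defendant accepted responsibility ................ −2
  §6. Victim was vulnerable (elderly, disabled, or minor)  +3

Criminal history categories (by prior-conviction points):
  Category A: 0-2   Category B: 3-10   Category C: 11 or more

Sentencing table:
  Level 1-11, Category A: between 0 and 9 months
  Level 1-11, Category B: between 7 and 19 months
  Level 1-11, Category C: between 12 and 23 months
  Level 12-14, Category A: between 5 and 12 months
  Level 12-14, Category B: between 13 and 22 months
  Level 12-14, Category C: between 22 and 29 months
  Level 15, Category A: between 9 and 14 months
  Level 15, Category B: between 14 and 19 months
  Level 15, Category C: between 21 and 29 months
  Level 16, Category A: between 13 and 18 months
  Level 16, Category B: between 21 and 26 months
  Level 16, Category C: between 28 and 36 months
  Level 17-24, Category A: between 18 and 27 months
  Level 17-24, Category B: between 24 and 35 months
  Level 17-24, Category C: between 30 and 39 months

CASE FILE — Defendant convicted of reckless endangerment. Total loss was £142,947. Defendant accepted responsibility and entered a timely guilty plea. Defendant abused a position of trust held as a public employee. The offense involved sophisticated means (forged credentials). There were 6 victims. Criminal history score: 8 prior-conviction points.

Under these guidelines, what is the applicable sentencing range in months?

24-35 months

Base offense level for reckless endangerment: 13.
§1 applies (level before this adjustment is 13 ≥ 12, so +2): 13 + 2 = 15.
§2 applies: 15 + 2 = 17.
§3 applies: 17 + 4 = 21.
§4 applies: 21 + 1 = 22.
§5 applies: 22 − 2 = 20.
§6 does not apply.
Final offense level: 20.
Criminal history: 8 prior points → Category B (3-10).
Level 20 falls in the 17-24 band.
Grid: Level 17-24 × Category B = 24-35 months.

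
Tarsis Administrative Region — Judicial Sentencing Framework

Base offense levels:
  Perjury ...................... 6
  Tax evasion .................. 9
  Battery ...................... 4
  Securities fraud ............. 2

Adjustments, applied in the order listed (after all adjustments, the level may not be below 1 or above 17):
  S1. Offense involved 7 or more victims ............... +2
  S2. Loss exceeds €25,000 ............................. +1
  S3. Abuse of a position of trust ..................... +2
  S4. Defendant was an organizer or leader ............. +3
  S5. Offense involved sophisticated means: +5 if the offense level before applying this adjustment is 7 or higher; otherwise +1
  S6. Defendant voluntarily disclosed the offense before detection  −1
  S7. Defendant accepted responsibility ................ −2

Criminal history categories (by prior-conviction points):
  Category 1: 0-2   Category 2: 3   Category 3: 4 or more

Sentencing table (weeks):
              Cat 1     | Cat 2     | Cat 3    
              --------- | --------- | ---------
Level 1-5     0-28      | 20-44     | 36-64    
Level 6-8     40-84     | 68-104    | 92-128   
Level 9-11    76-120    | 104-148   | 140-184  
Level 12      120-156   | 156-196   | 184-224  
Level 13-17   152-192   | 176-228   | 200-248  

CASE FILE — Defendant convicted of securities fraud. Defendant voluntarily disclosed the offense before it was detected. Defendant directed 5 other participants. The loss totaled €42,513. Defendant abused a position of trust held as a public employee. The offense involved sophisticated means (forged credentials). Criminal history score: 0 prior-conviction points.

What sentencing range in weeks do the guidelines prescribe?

Base offense level for securities fraud: 2.
S1 does not apply.
S2 applies: 2 + 1 = 3.
S3 applies: 3 + 2 = 5.
S4 applies: 5 + 3 = 8.
S5 applies (level before this adjustment is 8 ≥ 7, so +5): 8 + 5 = 13.
S6 applies: 13 − 1 = 12.
S7 does not apply.
Final offense level: 12.
Criminal history: 0 prior points → Category 1 (0-2).
Level 12 falls in the 12 band.
Grid: Level 12 × Category 1 = 120-156 weeks.

120-156 weeks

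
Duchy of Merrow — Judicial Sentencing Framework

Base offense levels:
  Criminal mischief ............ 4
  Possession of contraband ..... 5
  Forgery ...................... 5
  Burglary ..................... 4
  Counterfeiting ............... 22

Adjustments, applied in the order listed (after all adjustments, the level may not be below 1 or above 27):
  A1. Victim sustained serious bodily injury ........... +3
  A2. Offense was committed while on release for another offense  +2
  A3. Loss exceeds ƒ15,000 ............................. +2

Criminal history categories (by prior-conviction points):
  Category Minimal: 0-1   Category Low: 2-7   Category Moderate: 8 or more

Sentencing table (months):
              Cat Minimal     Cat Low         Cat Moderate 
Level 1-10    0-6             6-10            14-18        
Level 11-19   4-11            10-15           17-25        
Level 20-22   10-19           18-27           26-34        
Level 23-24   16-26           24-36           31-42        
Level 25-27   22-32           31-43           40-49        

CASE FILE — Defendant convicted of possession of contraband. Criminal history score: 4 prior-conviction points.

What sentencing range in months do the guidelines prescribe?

6-10 months

Base offense level for possession of contraband: 5.
Final offense level: 5.
Criminal history: 4 prior points → Category Low (2-7).
Level 5 falls in the 1-10 band.
Grid: Level 1-10 × Category Low = 6-10 months.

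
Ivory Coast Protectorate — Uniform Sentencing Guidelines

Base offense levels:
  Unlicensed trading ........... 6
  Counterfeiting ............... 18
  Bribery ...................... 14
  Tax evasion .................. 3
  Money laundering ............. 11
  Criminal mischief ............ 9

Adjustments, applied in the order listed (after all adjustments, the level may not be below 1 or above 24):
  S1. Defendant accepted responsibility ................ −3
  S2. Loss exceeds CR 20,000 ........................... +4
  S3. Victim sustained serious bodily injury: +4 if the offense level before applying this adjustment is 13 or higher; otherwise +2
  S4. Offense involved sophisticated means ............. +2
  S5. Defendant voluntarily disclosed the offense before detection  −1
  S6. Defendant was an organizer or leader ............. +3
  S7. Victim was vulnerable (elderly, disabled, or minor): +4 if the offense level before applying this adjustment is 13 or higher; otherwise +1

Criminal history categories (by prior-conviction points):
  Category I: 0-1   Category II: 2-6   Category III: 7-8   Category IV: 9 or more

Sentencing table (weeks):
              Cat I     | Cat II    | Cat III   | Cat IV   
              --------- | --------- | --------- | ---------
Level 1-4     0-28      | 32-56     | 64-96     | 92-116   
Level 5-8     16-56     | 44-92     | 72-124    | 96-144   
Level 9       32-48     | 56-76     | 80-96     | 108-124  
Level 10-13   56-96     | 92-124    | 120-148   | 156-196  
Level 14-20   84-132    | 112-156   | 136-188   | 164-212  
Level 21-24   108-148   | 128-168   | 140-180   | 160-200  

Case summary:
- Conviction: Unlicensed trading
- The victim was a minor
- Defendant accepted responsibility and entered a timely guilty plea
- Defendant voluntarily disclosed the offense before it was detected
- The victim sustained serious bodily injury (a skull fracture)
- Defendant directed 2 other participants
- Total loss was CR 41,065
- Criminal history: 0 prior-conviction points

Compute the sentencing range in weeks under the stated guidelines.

56-96 weeks

Base offense level for unlicensed trading: 6.
S1 applies: 6 − 3 = 3.
S2 applies: 3 + 4 = 7.
S3 applies (level before this adjustment is 7 < 13, so +2): 7 + 2 = 9.
S4 does not apply.
S5 applies: 9 − 1 = 8.
S6 applies: 8 + 3 = 11.
S7 applies (level before this adjustment is 11 < 13, so +1): 11 + 1 = 12.
Final offense level: 12.
Criminal history: 0 prior points → Category I (0-1).
Level 12 falls in the 10-13 band.
Grid: Level 10-13 × Category I = 56-96 weeks.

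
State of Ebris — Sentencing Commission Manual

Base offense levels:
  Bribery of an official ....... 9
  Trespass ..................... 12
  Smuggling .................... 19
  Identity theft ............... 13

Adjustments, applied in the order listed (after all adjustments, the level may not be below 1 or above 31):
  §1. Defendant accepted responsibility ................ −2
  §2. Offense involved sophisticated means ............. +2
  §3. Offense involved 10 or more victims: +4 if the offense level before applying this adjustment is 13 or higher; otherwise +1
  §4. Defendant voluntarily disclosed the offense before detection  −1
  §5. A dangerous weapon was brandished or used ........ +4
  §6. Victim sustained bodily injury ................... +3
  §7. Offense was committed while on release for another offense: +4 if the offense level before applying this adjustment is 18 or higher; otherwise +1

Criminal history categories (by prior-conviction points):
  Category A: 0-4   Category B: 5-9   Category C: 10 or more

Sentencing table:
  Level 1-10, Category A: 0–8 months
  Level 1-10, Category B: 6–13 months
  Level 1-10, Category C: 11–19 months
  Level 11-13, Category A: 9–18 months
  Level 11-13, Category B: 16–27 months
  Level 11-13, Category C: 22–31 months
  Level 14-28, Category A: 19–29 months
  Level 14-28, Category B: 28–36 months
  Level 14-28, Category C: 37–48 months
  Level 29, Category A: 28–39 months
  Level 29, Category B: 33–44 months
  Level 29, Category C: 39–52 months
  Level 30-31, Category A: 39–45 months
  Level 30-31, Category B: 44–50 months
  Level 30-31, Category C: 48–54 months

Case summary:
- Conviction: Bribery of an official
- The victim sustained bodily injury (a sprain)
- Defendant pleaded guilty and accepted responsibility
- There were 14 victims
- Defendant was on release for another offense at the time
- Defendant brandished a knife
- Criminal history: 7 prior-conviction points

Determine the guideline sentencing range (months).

Base offense level for bribery of an official: 9.
§1 applies: 9 − 2 = 7.
§3 applies (level before this adjustment is 7 < 13, so +1): 7 + 1 = 8.
§5 applies: 8 + 4 = 12.
§6 applies: 12 + 3 = 15.
§7 applies (level before this adjustment is 15 < 18, so +1): 15 + 1 = 16.
Final offense level: 16.
Criminal history: 7 prior points → Category B (5-9).
Level 16 falls in the 14-28 band.
Grid: Level 14-28 × Category B = 28-36 months.

28-36 months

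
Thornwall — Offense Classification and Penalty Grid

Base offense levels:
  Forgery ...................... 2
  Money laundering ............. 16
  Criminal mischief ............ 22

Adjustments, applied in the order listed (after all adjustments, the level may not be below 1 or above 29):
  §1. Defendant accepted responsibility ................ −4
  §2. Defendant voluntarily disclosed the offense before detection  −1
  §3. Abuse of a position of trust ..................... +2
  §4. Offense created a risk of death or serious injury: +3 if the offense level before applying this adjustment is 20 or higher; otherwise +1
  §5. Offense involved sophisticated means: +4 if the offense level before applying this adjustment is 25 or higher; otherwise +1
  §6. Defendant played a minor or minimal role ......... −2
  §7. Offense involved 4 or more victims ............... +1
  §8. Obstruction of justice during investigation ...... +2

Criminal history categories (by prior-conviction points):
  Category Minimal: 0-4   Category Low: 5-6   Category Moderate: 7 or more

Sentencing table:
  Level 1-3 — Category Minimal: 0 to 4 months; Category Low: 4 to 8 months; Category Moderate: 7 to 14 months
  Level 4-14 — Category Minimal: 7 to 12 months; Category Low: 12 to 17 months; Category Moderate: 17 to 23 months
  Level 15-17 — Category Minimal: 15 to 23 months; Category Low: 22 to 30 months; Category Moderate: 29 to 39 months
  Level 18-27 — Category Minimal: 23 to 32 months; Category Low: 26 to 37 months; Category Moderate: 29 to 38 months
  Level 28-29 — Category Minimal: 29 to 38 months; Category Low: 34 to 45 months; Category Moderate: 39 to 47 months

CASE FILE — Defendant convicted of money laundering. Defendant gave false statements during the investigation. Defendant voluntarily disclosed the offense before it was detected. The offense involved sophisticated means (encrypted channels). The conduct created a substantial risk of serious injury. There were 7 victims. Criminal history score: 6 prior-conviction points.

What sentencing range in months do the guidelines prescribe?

26-37 months

Base offense level for money laundering: 16.
§2 applies: 16 − 1 = 15.
§3 does not apply.
§4 applies (level before this adjustment is 15 < 20, so +1): 15 + 1 = 16.
§5 applies (level before this adjustment is 16 < 25, so +1): 16 + 1 = 17.
§6 does not apply.
§7 applies: 17 + 1 = 18.
§8 applies: 18 + 2 = 20.
Final offense level: 20.
Criminal history: 6 prior points → Category Low (5-6).
Level 20 falls in the 18-27 band.
Grid: Level 18-27 × Category Low = 26-37 months.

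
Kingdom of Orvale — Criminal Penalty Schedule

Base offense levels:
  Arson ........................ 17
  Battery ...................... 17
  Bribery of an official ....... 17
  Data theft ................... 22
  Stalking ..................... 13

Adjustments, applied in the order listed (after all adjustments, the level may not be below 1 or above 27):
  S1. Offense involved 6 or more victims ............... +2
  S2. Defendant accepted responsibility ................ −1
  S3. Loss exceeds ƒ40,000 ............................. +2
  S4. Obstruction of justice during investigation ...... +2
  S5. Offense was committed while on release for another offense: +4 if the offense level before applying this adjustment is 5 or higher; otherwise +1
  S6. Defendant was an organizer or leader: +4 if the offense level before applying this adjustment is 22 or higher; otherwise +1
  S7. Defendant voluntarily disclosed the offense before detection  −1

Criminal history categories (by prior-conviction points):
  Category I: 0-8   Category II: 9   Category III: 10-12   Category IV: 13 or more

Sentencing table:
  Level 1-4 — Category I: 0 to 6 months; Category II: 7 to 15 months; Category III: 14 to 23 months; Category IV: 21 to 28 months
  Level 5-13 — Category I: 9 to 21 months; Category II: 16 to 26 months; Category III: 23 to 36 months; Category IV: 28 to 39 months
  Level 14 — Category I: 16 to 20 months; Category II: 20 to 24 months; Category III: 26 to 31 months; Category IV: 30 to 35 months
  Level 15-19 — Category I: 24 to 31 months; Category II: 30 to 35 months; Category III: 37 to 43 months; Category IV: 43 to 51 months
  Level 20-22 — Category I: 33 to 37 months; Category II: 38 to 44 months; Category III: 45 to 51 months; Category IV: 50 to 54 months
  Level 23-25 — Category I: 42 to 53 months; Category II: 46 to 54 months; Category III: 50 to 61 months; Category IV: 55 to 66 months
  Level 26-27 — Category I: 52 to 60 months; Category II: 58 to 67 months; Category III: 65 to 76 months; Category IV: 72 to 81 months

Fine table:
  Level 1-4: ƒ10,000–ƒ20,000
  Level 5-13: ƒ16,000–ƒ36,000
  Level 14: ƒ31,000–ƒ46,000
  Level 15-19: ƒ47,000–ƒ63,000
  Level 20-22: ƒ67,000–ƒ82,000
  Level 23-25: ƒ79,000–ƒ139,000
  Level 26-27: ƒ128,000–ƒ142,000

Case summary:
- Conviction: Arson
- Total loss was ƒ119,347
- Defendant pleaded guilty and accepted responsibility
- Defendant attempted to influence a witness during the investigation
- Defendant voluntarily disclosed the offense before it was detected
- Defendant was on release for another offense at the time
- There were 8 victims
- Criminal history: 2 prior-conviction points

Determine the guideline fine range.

ƒ79,000–ƒ139,000

Base offense level for arson: 17.
S1 applies: 17 + 2 = 19.
S2 applies: 19 − 1 = 18.
S3 applies: 18 + 2 = 20.
S4 applies: 20 + 2 = 22.
S5 applies (level before this adjustment is 22 ≥ 5, so +4): 22 + 4 = 26.
S7 applies: 26 − 1 = 25.
Final offense level: 25.
Level 25 falls in the 23-25 band.
Fine table: Level 23-25 → ƒ79,000–ƒ139,000.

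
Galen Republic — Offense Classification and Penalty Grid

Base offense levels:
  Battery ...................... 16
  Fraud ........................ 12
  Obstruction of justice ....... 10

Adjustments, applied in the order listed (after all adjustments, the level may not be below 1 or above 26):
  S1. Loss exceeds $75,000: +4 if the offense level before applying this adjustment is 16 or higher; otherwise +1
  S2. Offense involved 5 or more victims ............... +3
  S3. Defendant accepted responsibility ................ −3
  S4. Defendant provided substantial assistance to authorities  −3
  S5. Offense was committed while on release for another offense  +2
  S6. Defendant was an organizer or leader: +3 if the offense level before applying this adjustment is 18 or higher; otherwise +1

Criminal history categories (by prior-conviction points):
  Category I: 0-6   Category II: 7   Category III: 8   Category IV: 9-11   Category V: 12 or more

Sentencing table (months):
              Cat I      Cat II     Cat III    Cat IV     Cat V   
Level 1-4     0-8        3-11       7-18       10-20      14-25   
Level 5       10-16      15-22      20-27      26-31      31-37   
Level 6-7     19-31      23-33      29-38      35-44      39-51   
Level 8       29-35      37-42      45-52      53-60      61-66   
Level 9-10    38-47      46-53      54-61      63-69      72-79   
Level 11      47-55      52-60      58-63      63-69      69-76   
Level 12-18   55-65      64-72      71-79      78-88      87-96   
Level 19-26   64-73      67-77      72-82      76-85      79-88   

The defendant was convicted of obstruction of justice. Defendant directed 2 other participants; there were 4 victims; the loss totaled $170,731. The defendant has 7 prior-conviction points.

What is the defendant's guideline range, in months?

64-72 months

Base offense level for obstruction of justice: 10.
S1 applies (level before this adjustment is 10 < 16, so +1): 10 + 1 = 11.
S2 does not apply.
S3 does not apply.
S6 applies (level before this adjustment is 11 < 18, so +1): 11 + 1 = 12.
Final offense level: 12.
Criminal history: 7 prior points → Category II (7).
Level 12 falls in the 12-18 band.
Grid: Level 12-18 × Category II = 64-72 months.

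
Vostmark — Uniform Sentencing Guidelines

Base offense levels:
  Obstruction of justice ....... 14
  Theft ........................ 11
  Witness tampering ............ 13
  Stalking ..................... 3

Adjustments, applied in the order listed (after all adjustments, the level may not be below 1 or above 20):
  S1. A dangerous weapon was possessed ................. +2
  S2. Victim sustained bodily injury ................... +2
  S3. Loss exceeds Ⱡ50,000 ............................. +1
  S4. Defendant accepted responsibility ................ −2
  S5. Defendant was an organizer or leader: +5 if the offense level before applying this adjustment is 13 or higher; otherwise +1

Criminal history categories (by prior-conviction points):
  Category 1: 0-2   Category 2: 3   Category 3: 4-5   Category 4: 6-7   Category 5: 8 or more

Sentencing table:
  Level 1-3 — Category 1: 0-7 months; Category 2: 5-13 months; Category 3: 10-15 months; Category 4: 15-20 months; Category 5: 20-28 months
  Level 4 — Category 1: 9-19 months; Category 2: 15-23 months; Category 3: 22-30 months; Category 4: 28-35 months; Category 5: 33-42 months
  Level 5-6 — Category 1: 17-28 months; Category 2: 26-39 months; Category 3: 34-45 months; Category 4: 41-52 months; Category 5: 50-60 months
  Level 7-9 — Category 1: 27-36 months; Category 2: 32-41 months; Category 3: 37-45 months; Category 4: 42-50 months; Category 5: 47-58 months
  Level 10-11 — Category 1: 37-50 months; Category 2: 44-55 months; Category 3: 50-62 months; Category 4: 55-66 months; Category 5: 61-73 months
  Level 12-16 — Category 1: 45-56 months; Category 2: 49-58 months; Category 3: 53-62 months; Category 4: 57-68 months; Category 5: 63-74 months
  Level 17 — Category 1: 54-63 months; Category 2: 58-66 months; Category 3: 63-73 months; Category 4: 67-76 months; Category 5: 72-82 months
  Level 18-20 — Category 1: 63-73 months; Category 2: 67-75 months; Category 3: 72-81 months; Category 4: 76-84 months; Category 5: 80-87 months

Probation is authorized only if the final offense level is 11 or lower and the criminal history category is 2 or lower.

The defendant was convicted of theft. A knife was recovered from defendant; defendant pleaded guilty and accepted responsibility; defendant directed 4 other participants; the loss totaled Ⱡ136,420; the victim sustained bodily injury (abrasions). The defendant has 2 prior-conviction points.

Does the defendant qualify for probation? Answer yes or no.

No

Base offense level for theft: 11.
S1 applies: 11 + 2 = 13.
S2 applies: 13 + 2 = 15.
S3 applies: 15 + 1 = 16.
S4 applies: 16 − 2 = 14.
S5 applies (level before this adjustment is 14 ≥ 13, so +5): 14 + 5 = 19.
Final offense level: 19.
Criminal history: 2 prior points → Category 1 (0-2).
Level 19 falls in the 18-20 band.
Grid: Level 18-20 × Category 1 = 63-73 months.
Probation check: level 19 > 11 and category 1 ≤ 2 → not eligible.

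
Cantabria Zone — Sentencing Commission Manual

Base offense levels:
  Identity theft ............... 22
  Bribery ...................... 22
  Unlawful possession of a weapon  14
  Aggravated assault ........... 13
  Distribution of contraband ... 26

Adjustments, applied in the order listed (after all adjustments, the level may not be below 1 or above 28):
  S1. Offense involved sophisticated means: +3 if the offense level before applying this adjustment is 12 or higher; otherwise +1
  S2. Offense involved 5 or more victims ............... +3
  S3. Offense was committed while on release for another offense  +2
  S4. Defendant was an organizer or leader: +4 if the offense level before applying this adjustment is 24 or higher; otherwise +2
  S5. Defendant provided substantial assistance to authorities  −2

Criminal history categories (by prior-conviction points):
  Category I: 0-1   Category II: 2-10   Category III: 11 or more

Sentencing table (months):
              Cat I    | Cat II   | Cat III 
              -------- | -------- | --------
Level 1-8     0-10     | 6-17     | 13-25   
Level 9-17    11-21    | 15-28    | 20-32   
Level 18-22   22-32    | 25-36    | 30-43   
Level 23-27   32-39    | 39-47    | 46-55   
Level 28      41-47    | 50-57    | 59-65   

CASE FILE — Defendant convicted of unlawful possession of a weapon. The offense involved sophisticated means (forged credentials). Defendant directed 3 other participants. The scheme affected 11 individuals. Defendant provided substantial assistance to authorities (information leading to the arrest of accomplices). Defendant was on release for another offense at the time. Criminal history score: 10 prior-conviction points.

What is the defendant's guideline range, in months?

25-36 months

Base offense level for unlawful possession of a weapon: 14.
S1 applies (level before this adjustment is 14 ≥ 12, so +3): 14 + 3 = 17.
S2 applies: 17 + 3 = 20.
S3 applies: 20 + 2 = 22.
S4 applies (level before this adjustment is 22 < 24, so +2): 22 + 2 = 24.
S5 applies: 24 − 2 = 22.
Final offense level: 22.
Criminal history: 10 prior points → Category II (2-10).
Level 22 falls in the 18-22 band.
Grid: Level 18-22 × Category II = 25-36 months.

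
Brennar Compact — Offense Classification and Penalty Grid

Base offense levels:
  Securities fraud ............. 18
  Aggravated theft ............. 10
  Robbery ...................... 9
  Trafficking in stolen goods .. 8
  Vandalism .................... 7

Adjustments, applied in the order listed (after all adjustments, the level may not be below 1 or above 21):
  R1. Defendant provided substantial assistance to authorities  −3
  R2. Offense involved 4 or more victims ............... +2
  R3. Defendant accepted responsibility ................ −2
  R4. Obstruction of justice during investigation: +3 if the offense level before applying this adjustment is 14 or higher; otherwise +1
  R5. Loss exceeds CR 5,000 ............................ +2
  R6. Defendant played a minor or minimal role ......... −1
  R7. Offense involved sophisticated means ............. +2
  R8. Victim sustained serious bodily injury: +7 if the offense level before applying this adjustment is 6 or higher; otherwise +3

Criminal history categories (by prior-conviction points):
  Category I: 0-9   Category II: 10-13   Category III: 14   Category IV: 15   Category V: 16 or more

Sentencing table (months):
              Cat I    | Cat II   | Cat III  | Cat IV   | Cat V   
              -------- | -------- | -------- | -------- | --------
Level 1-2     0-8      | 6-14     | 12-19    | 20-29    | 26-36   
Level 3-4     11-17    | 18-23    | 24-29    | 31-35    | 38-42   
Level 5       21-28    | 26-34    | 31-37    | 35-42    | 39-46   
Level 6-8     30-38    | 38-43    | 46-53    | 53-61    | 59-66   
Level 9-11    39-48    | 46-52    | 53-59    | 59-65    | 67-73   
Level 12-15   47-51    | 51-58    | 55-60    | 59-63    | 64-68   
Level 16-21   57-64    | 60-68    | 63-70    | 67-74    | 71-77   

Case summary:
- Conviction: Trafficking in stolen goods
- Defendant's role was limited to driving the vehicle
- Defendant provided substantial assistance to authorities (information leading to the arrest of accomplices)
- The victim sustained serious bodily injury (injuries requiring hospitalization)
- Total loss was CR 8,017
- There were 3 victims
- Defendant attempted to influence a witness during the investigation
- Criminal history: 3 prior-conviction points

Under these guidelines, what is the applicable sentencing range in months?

Base offense level for trafficking in stolen goods: 8.
R1 applies: 8 − 3 = 5.
R2 does not apply.
R3 does not apply.
R4 applies (level before this adjustment is 5 < 14, so +1): 5 + 1 = 6.
R5 applies: 6 + 2 = 8.
R6 applies: 8 − 1 = 7.
R8 applies (level before this adjustment is 7 ≥ 6, so +7): 7 + 7 = 14.
Final offense level: 14.
Criminal history: 3 prior points → Category I (0-9).
Level 14 falls in the 12-15 band.
Grid: Level 12-15 × Category I = 47-51 months.

47-51 months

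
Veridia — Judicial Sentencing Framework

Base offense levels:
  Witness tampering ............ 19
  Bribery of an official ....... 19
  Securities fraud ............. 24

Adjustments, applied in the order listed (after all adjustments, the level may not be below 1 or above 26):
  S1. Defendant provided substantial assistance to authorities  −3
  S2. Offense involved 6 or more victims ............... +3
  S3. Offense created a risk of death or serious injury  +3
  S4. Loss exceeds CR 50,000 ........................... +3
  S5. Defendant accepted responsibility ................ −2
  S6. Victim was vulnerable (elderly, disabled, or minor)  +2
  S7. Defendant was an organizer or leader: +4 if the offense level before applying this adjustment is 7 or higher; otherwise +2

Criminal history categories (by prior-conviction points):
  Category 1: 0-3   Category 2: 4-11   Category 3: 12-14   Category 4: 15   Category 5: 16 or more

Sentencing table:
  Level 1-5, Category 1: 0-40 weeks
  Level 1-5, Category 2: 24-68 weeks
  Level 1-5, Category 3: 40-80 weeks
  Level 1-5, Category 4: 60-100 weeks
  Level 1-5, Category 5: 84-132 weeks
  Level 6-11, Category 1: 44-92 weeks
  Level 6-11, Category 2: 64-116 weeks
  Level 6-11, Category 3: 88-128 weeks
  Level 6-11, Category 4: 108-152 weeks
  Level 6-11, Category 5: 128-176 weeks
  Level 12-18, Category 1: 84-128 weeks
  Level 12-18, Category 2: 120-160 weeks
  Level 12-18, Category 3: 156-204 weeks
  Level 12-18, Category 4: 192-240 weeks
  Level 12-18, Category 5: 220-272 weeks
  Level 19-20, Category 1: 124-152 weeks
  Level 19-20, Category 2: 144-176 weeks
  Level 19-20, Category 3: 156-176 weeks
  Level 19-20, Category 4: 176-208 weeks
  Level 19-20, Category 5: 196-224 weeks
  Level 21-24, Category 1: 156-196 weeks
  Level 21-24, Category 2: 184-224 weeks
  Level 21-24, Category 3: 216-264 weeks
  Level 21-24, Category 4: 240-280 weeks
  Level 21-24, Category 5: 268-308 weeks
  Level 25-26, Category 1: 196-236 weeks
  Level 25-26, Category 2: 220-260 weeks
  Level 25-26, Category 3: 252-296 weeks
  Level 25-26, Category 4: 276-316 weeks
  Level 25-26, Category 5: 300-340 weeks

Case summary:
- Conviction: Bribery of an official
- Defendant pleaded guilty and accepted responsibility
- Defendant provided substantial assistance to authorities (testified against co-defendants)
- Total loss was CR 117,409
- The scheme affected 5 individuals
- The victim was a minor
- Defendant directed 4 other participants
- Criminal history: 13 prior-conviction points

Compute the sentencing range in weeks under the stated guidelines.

216-264 weeks

Base offense level for bribery of an official: 19.
S1 applies: 19 − 3 = 16.
S2 does not apply.
S3 does not apply.
S4 applies: 16 + 3 = 19.
S5 applies: 19 − 2 = 17.
S6 applies: 17 + 2 = 19.
S7 applies (level before this adjustment is 19 ≥ 7, so +4): 19 + 4 = 23.
Final offense level: 23.
Criminal history: 13 prior points → Category 3 (12-14).
Level 23 falls in the 21-24 band.
Grid: Level 21-24 × Category 3 = 216-264 weeks.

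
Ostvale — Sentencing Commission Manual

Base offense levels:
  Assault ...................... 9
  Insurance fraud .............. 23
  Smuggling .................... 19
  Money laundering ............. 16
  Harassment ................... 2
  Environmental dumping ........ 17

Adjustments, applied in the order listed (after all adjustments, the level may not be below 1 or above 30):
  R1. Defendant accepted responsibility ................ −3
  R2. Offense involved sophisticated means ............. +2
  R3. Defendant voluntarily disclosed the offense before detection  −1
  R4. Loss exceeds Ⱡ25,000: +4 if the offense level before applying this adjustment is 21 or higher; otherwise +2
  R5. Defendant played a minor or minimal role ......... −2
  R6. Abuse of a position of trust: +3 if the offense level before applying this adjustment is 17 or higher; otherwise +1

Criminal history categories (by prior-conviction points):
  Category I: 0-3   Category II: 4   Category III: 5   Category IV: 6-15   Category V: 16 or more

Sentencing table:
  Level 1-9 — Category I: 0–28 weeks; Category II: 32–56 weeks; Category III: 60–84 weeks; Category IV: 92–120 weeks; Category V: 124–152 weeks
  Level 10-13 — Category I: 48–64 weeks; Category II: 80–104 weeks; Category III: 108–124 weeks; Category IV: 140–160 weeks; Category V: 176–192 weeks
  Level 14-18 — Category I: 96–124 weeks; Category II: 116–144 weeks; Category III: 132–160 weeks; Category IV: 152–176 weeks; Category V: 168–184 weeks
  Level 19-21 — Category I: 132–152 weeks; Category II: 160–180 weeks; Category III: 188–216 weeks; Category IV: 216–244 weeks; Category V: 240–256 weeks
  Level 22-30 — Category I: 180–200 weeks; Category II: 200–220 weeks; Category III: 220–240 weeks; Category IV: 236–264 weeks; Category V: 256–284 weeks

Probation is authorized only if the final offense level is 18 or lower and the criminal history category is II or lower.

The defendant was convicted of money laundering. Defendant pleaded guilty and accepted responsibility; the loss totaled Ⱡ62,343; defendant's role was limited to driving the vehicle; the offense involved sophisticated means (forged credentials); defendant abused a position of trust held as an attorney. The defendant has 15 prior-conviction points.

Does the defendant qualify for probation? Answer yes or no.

No

Base offense level for money laundering: 16.
R1 applies: 16 − 3 = 13.
R2 applies: 13 + 2 = 15.
R4 applies (level before this adjustment is 15 < 21, so +2): 15 + 2 = 17.
R5 applies: 17 − 2 = 15.
R6 applies (level before this adjustment is 15 < 17, so +1): 15 + 1 = 16.
Final offense level: 16.
Criminal history: 15 prior points → Category IV (6-15).
Level 16 falls in the 14-18 band.
Grid: Level 14-18 × Category IV = 152-176 weeks.
Probation check: level 16 ≤ 18 and category IV > II → not eligible.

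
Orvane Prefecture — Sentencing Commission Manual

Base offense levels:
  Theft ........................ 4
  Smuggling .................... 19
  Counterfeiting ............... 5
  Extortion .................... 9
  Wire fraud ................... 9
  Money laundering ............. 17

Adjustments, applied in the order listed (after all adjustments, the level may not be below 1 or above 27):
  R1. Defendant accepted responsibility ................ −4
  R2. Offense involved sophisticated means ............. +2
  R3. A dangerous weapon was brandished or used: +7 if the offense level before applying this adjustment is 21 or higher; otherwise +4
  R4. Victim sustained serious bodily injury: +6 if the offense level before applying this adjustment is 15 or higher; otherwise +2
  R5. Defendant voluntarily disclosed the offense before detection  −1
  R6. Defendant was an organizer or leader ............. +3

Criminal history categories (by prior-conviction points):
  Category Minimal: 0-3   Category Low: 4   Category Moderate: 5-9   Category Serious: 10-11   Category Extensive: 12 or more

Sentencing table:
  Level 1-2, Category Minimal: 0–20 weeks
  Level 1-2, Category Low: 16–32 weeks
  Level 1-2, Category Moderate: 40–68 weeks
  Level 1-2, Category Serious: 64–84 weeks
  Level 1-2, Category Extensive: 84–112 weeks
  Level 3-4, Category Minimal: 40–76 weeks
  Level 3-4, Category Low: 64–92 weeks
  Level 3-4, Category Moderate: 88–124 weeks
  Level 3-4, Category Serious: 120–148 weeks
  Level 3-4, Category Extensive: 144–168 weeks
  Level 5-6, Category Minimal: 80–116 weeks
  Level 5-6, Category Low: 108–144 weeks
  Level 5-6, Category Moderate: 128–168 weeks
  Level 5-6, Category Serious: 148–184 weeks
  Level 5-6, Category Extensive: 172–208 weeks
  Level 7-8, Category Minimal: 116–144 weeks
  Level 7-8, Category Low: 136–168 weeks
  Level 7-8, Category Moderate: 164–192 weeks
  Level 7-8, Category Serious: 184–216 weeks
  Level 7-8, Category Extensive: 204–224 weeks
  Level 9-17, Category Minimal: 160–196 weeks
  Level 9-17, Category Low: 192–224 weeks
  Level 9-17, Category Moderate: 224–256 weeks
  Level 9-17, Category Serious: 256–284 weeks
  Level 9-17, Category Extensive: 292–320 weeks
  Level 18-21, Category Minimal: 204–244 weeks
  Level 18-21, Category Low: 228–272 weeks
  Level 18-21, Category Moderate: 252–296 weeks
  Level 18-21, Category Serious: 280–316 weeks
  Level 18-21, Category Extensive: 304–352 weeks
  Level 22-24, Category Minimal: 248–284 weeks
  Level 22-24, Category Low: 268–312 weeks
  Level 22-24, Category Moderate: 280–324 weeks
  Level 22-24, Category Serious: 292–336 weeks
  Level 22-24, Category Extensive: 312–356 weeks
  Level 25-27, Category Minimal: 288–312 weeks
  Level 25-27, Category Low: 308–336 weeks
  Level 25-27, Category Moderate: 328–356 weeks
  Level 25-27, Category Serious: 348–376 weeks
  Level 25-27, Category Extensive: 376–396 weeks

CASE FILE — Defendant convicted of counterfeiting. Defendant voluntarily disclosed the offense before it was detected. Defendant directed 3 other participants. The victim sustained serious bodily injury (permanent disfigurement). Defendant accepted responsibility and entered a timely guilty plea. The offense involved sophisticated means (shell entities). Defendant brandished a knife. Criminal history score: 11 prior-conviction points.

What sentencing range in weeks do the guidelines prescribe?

Base offense level for counterfeiting: 5.
R1 applies: 5 − 4 = 1.
R2 applies: 1 + 2 = 3.
R3 applies (level before this adjustment is 3 < 21, so +4): 3 + 4 = 7.
R4 applies (level before this adjustment is 7 < 15, so +2): 7 + 2 = 9.
R5 applies: 9 − 1 = 8.
R6 applies: 8 + 3 = 11.
Final offense level: 11.
Criminal history: 11 prior points → Category Serious (10-11).
Level 11 falls in the 9-17 band.
Grid: Level 9-17 × Category Serious = 256-284 weeks.

256-284 weeks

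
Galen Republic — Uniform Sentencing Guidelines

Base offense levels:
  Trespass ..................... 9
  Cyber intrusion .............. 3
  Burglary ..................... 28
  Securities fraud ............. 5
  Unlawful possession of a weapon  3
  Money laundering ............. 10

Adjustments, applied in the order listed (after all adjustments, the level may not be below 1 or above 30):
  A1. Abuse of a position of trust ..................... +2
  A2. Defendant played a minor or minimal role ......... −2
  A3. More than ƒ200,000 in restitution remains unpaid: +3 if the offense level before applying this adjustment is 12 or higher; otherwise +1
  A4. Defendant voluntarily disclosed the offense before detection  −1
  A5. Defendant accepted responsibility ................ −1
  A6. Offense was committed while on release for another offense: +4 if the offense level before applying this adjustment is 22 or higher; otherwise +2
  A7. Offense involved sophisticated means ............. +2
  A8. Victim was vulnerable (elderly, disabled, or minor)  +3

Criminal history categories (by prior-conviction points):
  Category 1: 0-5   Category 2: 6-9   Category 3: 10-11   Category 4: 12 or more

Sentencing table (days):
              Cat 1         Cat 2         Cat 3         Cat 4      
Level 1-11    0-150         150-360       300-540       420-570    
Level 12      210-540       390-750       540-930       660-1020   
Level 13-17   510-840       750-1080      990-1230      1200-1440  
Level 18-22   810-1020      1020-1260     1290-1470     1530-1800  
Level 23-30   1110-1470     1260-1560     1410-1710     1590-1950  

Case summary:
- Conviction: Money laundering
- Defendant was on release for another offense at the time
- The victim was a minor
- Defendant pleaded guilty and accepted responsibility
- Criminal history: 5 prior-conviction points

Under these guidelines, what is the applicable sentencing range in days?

Base offense level for money laundering: 10.
A1 does not apply.
A2 does not apply.
A5 applies: 10 − 1 = 9.
A6 applies (level before this adjustment is 9 < 22, so +2): 9 + 2 = 11.
A7 does not apply.
A8 applies: 11 + 3 = 14.
Final offense level: 14.
Criminal history: 5 prior points → Category 1 (0-5).
Level 14 falls in the 13-17 band.
Grid: Level 13-17 × Category 1 = 510-840 days.

510-840 days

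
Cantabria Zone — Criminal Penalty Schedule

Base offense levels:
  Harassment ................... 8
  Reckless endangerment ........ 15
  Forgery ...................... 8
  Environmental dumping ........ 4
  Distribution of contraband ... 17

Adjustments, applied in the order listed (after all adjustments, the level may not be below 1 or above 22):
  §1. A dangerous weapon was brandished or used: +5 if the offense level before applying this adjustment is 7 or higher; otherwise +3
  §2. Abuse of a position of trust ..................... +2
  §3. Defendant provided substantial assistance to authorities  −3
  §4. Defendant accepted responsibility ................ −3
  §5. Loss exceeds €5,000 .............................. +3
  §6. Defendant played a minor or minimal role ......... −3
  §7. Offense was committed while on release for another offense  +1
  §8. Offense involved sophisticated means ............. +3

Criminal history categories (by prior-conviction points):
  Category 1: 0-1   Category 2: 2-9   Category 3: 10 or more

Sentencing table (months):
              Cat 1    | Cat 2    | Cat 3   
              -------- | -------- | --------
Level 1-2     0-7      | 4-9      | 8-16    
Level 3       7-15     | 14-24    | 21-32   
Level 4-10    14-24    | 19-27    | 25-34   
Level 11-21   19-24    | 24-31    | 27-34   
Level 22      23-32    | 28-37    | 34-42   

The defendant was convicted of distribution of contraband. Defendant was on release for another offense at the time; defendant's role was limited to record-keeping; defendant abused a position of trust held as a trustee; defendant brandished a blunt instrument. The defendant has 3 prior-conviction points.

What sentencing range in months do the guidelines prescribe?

Base offense level for distribution of contraband: 17.
§1 applies (level before this adjustment is 17 ≥ 7, so +5): 17 + 5 = 22.
§2 applies: 22 + 2 = 24.
§3 does not apply.
§4 does not apply.
§6 applies: 24 − 3 = 21.
§7 applies: 21 + 1 = 22.
§8 does not apply.
Final offense level: 22.
Criminal history: 3 prior points → Category 2 (2-9).
Level 22 falls in the 22 band.
Grid: Level 22 × Category 2 = 28-37 months.

28-37 months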